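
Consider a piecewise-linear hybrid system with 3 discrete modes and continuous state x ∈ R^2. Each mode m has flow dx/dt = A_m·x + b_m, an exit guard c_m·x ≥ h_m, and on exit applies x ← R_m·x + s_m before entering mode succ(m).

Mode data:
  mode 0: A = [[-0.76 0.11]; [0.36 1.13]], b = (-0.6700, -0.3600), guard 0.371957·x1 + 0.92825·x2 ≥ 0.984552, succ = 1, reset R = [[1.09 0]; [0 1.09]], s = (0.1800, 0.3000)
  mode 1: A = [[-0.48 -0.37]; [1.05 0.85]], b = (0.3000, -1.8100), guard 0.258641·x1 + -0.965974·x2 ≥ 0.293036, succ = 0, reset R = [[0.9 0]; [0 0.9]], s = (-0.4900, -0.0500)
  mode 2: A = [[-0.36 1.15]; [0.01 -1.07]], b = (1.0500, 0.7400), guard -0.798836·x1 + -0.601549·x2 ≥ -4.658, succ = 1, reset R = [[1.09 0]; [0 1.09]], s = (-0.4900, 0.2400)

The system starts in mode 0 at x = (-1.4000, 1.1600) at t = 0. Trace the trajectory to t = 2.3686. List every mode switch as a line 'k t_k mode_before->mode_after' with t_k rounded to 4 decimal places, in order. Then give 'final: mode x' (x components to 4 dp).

1 0.5425 0->1
2 1.7600 1->0
final: 0 -1.0266 -1.5654

Mode 0: guard c·x = 0.9846 hit at Δt = 0.5425 (t = 0.5425), x⁻ = (-1.1597, 1.5253) → reset → x⁺ = (-1.0840, 1.9626), jump to mode 1
Mode 1: guard c·x = 0.2930 hit at Δt = 1.2175 (t = 1.7600), x⁻ = (-0.5968, -0.4631) → reset → x⁺ = (-1.0271, -0.4668), jump to mode 0
Mode 0: flow for 0.6086 to horizon, guard not reached → x = (-1.0266, -1.5654)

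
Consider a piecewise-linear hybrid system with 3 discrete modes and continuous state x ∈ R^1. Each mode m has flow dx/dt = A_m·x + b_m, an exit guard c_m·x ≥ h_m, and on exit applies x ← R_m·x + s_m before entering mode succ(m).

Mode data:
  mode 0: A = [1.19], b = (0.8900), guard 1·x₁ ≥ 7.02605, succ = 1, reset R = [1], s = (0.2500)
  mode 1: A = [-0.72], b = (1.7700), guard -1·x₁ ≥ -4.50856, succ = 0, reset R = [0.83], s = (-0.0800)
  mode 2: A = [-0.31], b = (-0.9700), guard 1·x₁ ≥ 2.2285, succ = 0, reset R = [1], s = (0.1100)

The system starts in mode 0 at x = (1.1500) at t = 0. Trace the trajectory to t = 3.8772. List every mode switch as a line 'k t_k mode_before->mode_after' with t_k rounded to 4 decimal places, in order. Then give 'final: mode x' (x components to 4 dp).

Mode 0: guard c·x = 7.0260 hit at Δt = 1.1849 (t = 1.1849), x⁻ = (7.0260) → reset → x⁺ = (7.2760), jump to mode 1
Mode 1: guard c·x = -4.5086 hit at Δt = 1.1866 (t = 2.3715), x⁻ = (4.5086) → reset → x⁺ = (3.6621), jump to mode 0
Mode 0: guard c·x = 7.0260 hit at Δt = 0.4764 (t = 2.8479), x⁻ = (7.0260) → reset → x⁺ = (7.2760), jump to mode 1
Mode 1: flow for 1.0293 to horizon, guard not reached → x = (4.7544)

1 1.1849 0->1
2 2.3715 1->0
3 2.8479 0->1
final: 1 4.7544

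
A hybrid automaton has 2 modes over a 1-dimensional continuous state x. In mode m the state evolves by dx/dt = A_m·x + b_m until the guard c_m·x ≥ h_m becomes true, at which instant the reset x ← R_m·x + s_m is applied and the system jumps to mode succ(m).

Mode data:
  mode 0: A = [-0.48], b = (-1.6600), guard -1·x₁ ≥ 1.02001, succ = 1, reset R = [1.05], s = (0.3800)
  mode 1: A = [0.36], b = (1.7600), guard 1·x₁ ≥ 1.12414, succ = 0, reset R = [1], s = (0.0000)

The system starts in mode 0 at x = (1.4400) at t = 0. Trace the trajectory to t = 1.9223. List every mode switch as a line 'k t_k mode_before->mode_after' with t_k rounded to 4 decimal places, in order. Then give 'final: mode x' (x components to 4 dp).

Mode 0: guard c·x = 1.0200 hit at Δt = 1.4533 (t = 1.4533), x⁻ = (-1.0200) → reset → x⁺ = (-0.6910), jump to mode 1
Mode 1: flow for 0.4690 to horizon, guard not reached → x = (0.0811)

1 1.4533 0->1
final: 1 0.0811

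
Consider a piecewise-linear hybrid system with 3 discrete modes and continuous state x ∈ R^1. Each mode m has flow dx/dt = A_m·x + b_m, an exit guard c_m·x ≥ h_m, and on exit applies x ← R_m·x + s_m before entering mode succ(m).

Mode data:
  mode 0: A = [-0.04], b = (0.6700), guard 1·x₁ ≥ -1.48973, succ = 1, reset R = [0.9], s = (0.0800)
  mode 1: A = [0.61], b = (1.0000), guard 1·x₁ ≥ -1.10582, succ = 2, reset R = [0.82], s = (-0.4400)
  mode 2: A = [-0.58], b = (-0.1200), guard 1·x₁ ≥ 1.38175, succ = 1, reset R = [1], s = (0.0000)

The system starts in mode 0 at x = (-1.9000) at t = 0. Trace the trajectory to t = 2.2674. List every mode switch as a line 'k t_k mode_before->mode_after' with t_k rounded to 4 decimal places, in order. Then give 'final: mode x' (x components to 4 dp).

Mode 0: guard c·x = -1.4897 hit at Δt = 0.5561 (t = 0.5561), x⁻ = (-1.4897) → reset → x⁺ = (-1.2608), jump to mode 1
Mode 1: guard c·x = -1.1058 hit at Δt = 0.5624 (t = 1.1185), x⁻ = (-1.1058) → reset → x⁺ = (-1.3468), jump to mode 2
Mode 2: flow for 1.1489 to horizon, guard not reached → x = (-0.7923)

1 0.5561 0->1
2 1.1185 1->2
final: 2 -0.7923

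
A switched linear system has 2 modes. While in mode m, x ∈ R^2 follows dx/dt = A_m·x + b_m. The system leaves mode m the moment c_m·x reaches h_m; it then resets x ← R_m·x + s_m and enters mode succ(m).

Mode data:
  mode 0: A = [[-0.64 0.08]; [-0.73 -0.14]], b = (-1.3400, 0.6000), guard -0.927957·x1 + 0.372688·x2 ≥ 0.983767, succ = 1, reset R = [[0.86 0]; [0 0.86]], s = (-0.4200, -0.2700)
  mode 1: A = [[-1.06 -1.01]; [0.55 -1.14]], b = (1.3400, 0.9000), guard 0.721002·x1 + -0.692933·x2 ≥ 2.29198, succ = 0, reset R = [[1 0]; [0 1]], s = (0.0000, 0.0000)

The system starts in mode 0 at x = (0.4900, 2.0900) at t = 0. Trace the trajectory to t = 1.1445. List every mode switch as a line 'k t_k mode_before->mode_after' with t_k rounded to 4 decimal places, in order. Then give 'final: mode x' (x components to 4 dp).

Mode 0: guard c·x = 0.9838 hit at Δt = 0.5307 (t = 0.5307), x⁻ = (-0.1775, 2.1976) → reset → x⁺ = (-0.5727, 1.6200), jump to mode 1
Mode 1: flow for 0.6138 to horizon, guard not reached → x = (-0.2838, 1.0996)

1 0.5307 0->1
final: 1 -0.2838 1.0996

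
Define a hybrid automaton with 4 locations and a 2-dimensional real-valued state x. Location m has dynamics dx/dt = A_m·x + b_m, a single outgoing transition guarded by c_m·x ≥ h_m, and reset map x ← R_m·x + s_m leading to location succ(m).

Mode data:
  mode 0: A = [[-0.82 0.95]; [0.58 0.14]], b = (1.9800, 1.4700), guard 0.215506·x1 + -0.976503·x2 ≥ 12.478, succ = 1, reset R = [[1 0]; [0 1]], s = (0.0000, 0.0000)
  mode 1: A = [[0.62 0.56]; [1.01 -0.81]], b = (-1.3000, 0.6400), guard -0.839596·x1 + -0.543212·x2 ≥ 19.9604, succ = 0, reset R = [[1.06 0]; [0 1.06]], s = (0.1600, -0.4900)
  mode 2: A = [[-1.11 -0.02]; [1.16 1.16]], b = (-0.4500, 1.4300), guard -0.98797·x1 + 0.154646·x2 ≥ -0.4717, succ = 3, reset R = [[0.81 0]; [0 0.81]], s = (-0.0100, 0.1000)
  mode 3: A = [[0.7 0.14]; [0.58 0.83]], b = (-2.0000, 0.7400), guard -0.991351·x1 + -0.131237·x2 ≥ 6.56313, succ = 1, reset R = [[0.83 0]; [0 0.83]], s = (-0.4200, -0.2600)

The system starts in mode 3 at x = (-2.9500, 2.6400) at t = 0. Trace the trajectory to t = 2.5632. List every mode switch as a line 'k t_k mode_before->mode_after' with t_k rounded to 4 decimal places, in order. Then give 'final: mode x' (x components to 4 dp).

1 0.8224 3->1
2 2.0944 1->0
final: 0 -16.8174 -14.2136

Mode 3: guard c·x = 6.5631 hit at Δt = 0.8224 (t = 0.8224), x⁻ = (-7.0141, 2.9742) → reset → x⁺ = (-6.2417, 2.2086), jump to mode 1
Mode 1: guard c·x = 19.9604 hit at Δt = 1.2720 (t = 2.0944), x⁻ = (-18.4062, -8.2962) → reset → x⁺ = (-19.3506, -9.2840), jump to mode 0
Mode 0: flow for 0.4688 to horizon, guard not reached → x = (-16.8174, -14.2136)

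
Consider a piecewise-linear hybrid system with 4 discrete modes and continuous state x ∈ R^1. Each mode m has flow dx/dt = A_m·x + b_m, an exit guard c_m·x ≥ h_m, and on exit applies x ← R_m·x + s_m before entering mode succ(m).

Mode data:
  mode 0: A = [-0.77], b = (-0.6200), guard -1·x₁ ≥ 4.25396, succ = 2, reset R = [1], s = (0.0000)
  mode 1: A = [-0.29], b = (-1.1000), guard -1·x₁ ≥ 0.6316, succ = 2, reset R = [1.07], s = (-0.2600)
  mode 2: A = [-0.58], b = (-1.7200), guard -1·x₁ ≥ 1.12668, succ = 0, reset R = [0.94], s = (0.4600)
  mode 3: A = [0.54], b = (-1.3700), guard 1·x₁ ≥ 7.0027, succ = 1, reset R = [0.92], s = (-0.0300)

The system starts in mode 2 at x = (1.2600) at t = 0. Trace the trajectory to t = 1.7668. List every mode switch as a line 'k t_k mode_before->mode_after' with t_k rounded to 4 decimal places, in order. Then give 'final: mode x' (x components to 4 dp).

Mode 2: guard c·x = 1.1267 hit at Δt = 1.4345 (t = 1.4345), x⁻ = (-1.1267) → reset → x⁺ = (-0.5991), jump to mode 0
Mode 0: flow for 0.3323 to horizon, guard not reached → x = (-0.6456)

1 1.4345 2->0
final: 0 -0.6456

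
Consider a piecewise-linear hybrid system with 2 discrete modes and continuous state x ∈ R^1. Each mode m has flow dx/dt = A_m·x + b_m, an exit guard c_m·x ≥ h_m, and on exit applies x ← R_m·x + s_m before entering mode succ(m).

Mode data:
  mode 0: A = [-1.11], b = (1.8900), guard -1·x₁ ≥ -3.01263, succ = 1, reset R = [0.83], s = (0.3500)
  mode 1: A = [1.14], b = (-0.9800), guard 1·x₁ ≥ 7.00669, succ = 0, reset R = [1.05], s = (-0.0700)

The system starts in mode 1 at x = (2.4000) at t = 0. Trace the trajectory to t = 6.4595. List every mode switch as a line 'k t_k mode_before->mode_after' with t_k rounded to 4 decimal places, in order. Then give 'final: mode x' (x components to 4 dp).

Mode 1: guard c·x = 7.0067 hit at Δt = 1.2140 (t = 1.2140), x⁻ = (7.0067) → reset → x⁺ = (7.2870), jump to mode 0
Mode 0: guard c·x = -3.0126 hit at Δt = 1.3063 (t = 2.5203), x⁻ = (3.0126) → reset → x⁺ = (2.8505), jump to mode 1
Mode 1: guard c·x = 7.0067 hit at Δt = 0.9890 (t = 3.5093), x⁻ = (7.0067) → reset → x⁺ = (7.2870), jump to mode 0
Mode 0: guard c·x = -3.0126 hit at Δt = 1.3063 (t = 4.8156), x⁻ = (3.0126) → reset → x⁺ = (2.8505), jump to mode 1
Mode 1: guard c·x = 7.0067 hit at Δt = 0.9890 (t = 5.8045), x⁻ = (7.0067) → reset → x⁺ = (7.2870), jump to mode 0
Mode 0: flow for 0.6550 to horizon, guard not reached → x = (4.4019)

1 1.2140 1->0
2 2.5203 0->1
3 3.5093 1->0
4 4.8156 0->1
5 5.8045 1->0
final: 0 4.4019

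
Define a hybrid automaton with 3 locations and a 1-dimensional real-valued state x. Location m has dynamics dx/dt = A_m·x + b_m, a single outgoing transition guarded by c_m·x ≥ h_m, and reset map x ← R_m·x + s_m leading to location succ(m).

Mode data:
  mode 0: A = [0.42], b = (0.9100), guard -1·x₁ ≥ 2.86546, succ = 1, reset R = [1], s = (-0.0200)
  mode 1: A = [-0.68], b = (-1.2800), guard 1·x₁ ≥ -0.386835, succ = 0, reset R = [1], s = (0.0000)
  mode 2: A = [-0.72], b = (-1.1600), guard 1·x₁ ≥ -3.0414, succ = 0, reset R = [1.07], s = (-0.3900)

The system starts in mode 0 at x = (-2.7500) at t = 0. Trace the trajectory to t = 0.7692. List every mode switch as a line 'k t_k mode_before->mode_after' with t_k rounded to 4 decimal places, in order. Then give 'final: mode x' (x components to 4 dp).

Mode 0: guard c·x = 2.8655 hit at Δt = 0.4300 (t = 0.4300), x⁻ = (-2.8655) → reset → x⁺ = (-2.8855), jump to mode 1
Mode 1: flow for 0.3392 to horizon, guard not reached → x = (-2.6788)

1 0.4300 0->1
final: 1 -2.6788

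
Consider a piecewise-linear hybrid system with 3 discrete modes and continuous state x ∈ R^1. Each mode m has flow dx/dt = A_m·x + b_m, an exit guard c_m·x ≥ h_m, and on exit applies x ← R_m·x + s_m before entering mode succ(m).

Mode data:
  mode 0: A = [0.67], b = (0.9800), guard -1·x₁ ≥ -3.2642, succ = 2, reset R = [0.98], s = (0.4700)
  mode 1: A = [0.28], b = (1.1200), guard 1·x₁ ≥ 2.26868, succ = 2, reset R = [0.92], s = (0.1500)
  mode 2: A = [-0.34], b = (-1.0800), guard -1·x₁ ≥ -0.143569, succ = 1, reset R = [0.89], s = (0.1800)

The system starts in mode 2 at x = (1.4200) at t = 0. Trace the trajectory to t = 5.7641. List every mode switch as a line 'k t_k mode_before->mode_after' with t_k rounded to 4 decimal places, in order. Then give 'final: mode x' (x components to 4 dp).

Mode 2: guard c·x = -0.1436 hit at Δt = 0.9568 (t = 0.9568), x⁻ = (0.1436) → reset → x⁺ = (0.3078), jump to mode 1
Mode 1: guard c·x = 2.2687 hit at Δt = 1.3398 (t = 2.2966), x⁻ = (2.2687) → reset → x⁺ = (2.2372), jump to mode 2
Mode 2: guard c·x = -0.1436 hit at Δt = 1.4381 (t = 3.7347), x⁻ = (0.1436) → reset → x⁺ = (0.3078), jump to mode 1
Mode 1: guard c·x = 2.2687 hit at Δt = 1.3398 (t = 5.0745), x⁻ = (2.2687) → reset → x⁺ = (2.2372), jump to mode 2
Mode 2: flow for 0.6896 to horizon, guard not reached → x = (1.1057)

1 0.9568 2->1
2 2.2966 1->2
3 3.7347 2->1
4 5.0745 1->2
final: 2 1.1057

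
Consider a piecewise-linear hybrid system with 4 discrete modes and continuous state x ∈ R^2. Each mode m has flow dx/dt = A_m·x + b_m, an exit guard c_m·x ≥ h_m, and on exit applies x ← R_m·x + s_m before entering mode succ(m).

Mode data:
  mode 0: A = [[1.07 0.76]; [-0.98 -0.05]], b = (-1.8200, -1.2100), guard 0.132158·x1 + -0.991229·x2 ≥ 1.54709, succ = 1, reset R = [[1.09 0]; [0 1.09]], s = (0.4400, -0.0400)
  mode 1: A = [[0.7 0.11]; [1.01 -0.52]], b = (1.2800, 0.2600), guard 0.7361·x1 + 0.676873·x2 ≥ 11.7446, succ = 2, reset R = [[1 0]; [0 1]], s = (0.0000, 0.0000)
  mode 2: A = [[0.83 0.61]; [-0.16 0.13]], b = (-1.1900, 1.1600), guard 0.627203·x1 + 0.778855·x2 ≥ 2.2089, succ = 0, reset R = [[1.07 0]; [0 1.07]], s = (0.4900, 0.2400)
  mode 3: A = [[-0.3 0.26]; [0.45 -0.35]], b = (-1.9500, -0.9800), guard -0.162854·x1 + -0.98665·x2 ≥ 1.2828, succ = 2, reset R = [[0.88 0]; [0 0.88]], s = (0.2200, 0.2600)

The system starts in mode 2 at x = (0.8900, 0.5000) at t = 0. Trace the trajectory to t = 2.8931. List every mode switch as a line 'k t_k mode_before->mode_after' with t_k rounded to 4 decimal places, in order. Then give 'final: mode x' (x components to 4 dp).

Mode 2: guard c·x = 2.2089 hit at Δt = 1.1494 (t = 1.1494), x⁻ = (1.2520, 1.8278) → reset → x⁺ = (1.8297, 2.1958), jump to mode 0
Mode 0: guard c·x = 1.5471 hit at Δt = 0.9021 (t = 2.0515), x⁻ = (3.0363, -1.1560) → reset → x⁺ = (3.7496, -1.3000), jump to mode 1
Mode 1: flow for 0.8416 to horizon, guard not reached → x = (8.3119, 3.4256)

1 1.1494 2->0
2 2.0515 0->1
final: 1 8.3119 3.4256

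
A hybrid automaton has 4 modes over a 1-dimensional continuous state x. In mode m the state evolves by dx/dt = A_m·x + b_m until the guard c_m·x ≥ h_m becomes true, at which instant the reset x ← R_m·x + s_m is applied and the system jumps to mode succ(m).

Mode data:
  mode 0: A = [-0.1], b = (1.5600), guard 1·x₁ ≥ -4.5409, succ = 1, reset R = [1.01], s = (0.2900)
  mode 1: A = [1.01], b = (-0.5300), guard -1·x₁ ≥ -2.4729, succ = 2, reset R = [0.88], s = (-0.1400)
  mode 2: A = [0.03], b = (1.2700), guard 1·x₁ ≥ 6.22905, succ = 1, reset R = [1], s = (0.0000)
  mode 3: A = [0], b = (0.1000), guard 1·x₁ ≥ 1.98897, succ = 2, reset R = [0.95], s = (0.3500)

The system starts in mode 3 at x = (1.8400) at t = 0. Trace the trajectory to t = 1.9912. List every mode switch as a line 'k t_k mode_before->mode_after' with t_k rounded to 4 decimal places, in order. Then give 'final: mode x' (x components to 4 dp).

Mode 3: guard c·x = 1.9890 hit at Δt = 1.4897 (t = 1.4897), x⁻ = (1.9890) → reset → x⁺ = (2.2395), jump to mode 2
Mode 2: flow for 0.5015 to horizon, guard not reached → x = (2.9152)

1 1.4897 3->2
final: 2 2.9152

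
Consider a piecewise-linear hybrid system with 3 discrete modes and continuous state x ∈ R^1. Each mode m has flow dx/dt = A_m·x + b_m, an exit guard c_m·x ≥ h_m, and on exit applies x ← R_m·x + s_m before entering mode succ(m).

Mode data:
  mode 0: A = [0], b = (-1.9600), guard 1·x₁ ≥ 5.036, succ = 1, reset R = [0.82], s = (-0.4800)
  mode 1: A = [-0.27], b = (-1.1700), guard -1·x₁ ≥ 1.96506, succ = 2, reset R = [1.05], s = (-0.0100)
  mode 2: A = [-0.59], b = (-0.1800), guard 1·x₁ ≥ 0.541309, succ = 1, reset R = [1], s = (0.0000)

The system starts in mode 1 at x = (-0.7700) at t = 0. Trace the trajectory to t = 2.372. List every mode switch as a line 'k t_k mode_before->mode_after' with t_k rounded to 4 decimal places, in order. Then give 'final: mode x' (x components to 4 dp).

Mode 1: guard c·x = 1.9651 hit at Δt = 1.5131 (t = 1.5131), x⁻ = (-1.9651) → reset → x⁺ = (-2.0733), jump to mode 2
Mode 2: flow for 0.8589 to horizon, guard not reached → x = (-1.3703)

1 1.5131 1->2
final: 2 -1.3703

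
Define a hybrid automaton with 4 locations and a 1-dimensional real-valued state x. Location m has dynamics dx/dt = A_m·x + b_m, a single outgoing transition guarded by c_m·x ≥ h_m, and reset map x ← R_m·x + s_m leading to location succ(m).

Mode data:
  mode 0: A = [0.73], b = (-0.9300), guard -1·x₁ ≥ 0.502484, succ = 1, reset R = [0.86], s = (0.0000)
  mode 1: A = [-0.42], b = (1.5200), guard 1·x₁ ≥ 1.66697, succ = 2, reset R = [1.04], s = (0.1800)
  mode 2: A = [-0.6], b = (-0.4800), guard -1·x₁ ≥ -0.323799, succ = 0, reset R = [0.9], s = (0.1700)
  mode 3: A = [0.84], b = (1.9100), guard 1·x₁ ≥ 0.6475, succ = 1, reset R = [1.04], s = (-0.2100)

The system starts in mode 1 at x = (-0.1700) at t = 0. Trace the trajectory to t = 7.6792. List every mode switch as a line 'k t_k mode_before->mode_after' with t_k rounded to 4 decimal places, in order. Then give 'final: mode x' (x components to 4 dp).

Mode 1: guard c·x = 1.6670 hit at Δt = 1.5791 (t = 1.5791), x⁻ = (1.6670) → reset → x⁺ = (1.9136), jump to mode 2
Mode 2: guard c·x = -0.3238 hit at Δt = 1.4693 (t = 3.0484), x⁻ = (0.3238) → reset → x⁺ = (0.4614), jump to mode 0
Mode 0: guard c·x = 0.5025 hit at Δt = 1.0715 (t = 4.1199), x⁻ = (-0.5025) → reset → x⁺ = (-0.4321), jump to mode 1
Mode 1: guard c·x = 1.6670 hit at Δt = 1.7384 (t = 5.8583), x⁻ = (1.6670) → reset → x⁺ = (1.9136), jump to mode 2
Mode 2: guard c·x = -0.3238 hit at Δt = 1.4693 (t = 7.3276), x⁻ = (0.3238) → reset → x⁺ = (0.4614), jump to mode 0
Mode 0: flow for 0.3516 to horizon, guard not reached → x = (0.2236)

1 1.5791 1->2
2 3.0484 2->0
3 4.1199 0->1
4 5.8583 1->2
5 7.3276 2->0
final: 0 0.2236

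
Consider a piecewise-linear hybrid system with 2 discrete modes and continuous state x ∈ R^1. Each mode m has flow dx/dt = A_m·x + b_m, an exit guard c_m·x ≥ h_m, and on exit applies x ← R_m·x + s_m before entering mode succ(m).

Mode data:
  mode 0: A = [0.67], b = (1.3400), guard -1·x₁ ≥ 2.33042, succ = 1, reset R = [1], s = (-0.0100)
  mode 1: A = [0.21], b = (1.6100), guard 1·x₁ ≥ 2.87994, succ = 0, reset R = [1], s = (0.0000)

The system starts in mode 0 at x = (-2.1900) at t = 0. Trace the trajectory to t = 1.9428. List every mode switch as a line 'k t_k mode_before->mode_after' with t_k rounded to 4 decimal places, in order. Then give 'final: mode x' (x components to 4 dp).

Mode 0: guard c·x = 2.3304 hit at Δt = 0.8259 (t = 0.8259), x⁻ = (-2.3304) → reset → x⁺ = (-2.3404), jump to mode 1
Mode 1: flow for 1.1169 to horizon, guard not reached → x = (-0.9325)

1 0.8259 0->1
final: 1 -0.9325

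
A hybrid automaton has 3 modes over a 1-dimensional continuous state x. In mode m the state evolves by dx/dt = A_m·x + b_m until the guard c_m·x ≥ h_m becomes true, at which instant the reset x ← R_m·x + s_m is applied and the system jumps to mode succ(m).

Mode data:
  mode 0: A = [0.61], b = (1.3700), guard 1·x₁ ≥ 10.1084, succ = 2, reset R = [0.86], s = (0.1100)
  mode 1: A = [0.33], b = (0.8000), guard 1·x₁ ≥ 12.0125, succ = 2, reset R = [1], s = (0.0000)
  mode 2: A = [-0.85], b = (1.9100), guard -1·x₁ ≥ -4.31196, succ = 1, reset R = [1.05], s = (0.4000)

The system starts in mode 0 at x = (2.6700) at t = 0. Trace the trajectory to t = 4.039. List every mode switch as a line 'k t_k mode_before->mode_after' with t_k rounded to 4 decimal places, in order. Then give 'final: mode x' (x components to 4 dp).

1 1.5107 0->2
2 2.8699 2->1
final: 1 8.3887

Mode 0: guard c·x = 10.1084 hit at Δt = 1.5107 (t = 1.5107), x⁻ = (10.1084) → reset → x⁺ = (8.8032), jump to mode 2
Mode 2: guard c·x = -4.3120 hit at Δt = 1.3592 (t = 2.8699), x⁻ = (4.3120) → reset → x⁺ = (4.9276), jump to mode 1
Mode 1: flow for 1.1691 to horizon, guard not reached → x = (8.3887)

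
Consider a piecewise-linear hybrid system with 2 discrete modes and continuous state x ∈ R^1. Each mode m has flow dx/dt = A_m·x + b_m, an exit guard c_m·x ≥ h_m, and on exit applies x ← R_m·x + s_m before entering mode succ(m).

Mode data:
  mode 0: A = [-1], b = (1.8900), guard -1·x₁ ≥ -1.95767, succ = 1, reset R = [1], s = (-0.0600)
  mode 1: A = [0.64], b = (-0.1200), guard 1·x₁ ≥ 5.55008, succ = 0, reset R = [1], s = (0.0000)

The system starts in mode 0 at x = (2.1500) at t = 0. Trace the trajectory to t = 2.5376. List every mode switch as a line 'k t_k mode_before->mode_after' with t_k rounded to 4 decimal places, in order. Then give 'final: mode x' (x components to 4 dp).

1 1.3460 0->1
final: 1 3.8538

Mode 0: guard c·x = -1.9577 hit at Δt = 1.3460 (t = 1.3460), x⁻ = (1.9577) → reset → x⁺ = (1.8977), jump to mode 1
Mode 1: flow for 1.1916 to horizon, guard not reached → x = (3.8538)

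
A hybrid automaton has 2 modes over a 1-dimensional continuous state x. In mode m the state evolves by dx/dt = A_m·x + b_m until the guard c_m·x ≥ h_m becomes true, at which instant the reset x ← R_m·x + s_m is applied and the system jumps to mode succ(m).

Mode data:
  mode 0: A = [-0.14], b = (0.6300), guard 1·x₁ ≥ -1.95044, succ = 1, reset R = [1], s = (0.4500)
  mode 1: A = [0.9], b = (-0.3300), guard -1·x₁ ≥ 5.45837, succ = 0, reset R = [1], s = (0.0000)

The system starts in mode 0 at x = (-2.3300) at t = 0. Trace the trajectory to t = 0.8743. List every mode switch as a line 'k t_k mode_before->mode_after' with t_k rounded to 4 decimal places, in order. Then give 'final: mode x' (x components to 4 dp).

1 0.4084 0->1
final: 1 -2.4730

Mode 0: guard c·x = -1.9504 hit at Δt = 0.4084 (t = 0.4084), x⁻ = (-1.9504) → reset → x⁺ = (-1.5004), jump to mode 1
Mode 1: flow for 0.4659 to horizon, guard not reached → x = (-2.4730)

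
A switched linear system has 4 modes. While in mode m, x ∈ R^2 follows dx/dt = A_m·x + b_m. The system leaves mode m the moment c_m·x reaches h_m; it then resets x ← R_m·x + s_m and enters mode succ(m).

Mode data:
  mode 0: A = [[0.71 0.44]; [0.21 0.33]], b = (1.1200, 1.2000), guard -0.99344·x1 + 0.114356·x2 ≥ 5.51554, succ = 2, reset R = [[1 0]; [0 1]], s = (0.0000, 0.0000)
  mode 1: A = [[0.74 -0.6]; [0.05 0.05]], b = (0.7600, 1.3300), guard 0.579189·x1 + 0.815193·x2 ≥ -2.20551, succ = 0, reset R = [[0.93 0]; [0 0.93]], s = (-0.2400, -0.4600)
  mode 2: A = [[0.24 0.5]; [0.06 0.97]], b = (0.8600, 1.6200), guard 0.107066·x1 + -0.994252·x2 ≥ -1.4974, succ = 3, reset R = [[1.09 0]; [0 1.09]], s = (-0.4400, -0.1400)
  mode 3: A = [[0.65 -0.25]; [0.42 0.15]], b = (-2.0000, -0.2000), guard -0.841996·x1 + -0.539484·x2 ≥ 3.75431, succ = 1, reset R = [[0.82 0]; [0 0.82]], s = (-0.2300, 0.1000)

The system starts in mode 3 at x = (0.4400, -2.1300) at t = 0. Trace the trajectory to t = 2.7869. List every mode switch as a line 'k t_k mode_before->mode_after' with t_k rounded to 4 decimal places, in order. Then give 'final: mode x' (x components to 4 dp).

Mode 3: guard c·x = 3.7543 hit at Δt = 1.4776 (t = 1.4776), x⁻ = (-2.2413, -3.4610) → reset → x⁺ = (-2.0679, -2.7380), jump to mode 1
Mode 1: guard c·x = -2.2055 hit at Δt = 0.8615 (t = 2.3391), x⁻ = (-1.3274, -1.7624) → reset → x⁺ = (-1.4745, -2.0990), jump to mode 0
Mode 0: flow for 0.4478 to horizon, guard not reached → x = (-1.9140, -2.0243)

1 1.4776 3->1
2 2.3391 1->0
final: 0 -1.9140 -2.0243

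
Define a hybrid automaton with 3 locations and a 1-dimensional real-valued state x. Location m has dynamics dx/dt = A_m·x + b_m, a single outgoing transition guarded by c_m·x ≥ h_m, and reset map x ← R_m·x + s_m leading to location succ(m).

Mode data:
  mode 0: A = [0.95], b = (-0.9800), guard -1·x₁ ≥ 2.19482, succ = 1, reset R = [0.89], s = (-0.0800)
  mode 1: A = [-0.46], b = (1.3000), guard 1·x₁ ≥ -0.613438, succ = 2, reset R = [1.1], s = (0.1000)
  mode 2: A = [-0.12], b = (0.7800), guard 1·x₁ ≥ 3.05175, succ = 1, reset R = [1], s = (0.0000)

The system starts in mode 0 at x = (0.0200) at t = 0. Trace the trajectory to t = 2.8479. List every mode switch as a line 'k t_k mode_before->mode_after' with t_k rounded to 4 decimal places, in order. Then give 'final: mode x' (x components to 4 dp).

Mode 0: guard c·x = 2.1948 hit at Δt = 1.2209 (t = 1.2209), x⁻ = (-2.1948) → reset → x⁺ = (-2.0334), jump to mode 1
Mode 1: guard c·x = -0.6134 hit at Δt = 0.7513 (t = 1.9722), x⁻ = (-0.6134) → reset → x⁺ = (-0.5748), jump to mode 2
Mode 2: flow for 0.8757 to horizon, guard not reached → x = (0.1309)

1 1.2209 0->1
2 1.9722 1->2
final: 2 0.1309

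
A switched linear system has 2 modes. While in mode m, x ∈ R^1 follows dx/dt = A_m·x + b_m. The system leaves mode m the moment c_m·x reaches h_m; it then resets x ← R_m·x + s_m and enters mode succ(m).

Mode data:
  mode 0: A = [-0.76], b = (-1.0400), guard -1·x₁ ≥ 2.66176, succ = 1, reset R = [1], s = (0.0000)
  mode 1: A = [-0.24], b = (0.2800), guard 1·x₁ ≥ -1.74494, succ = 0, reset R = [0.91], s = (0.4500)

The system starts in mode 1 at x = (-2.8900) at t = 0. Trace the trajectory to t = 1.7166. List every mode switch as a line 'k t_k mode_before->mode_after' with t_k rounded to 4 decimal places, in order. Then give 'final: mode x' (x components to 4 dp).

Mode 1: guard c·x = -1.7449 hit at Δt = 1.3819 (t = 1.3819), x⁻ = (-1.7449) → reset → x⁺ = (-1.1379), jump to mode 0
Mode 0: flow for 0.3347 to horizon, guard not reached → x = (-1.1897)

1 1.3819 1->0
final: 0 -1.1897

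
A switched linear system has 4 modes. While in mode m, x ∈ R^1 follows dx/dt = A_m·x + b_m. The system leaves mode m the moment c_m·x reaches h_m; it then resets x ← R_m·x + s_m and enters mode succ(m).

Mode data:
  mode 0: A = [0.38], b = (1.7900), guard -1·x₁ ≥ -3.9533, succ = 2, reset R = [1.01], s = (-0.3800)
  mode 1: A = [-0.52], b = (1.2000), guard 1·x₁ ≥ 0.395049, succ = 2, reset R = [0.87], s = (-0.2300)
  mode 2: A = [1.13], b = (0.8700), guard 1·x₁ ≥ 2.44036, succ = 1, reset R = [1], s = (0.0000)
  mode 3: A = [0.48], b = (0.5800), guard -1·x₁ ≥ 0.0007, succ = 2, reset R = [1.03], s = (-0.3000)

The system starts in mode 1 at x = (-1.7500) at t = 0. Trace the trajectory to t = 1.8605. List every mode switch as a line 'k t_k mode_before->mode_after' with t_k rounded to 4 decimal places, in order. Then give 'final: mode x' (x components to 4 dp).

Mode 1: guard c·x = 0.3950 hit at Δt = 1.4464 (t = 1.4464), x⁻ = (0.3950) → reset → x⁺ = (0.1137), jump to mode 2
Mode 2: flow for 0.4141 to horizon, guard not reached → x = (0.6409)

1 1.4464 1->2
final: 2 0.6409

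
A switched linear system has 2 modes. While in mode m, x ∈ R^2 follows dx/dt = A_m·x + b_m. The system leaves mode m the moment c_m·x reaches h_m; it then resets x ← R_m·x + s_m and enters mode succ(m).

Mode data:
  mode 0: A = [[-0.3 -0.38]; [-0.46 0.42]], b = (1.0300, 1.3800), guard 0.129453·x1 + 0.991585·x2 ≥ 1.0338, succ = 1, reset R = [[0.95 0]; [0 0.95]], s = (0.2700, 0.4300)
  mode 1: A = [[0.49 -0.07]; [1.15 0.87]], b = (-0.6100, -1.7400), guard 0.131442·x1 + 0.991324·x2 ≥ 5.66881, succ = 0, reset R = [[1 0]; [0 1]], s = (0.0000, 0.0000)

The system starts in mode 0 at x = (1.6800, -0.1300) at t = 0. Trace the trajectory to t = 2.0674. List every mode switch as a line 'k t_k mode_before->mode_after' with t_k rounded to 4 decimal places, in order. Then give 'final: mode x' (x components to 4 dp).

1 1.5015 0->1
final: 1 2.5897 2.6694

Mode 0: guard c·x = 1.0338 hit at Δt = 1.5015 (t = 1.5015), x⁻ = (2.1645, 0.7600) → reset → x⁺ = (2.3263, 1.1520), jump to mode 1
Mode 1: flow for 0.5659 to horizon, guard not reached → x = (2.5897, 2.6694)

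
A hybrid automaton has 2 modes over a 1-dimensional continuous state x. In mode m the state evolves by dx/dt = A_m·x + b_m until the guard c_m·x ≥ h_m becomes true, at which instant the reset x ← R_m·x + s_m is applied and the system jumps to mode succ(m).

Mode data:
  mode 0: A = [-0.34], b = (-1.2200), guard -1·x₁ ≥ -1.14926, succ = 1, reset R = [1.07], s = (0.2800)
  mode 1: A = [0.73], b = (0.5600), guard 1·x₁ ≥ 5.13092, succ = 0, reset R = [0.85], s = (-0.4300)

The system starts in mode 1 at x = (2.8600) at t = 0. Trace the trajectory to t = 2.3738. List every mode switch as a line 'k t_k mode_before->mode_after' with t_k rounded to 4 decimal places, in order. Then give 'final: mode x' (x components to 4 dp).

Mode 1: guard c·x = 5.1309 hit at Δt = 0.6660 (t = 0.6660), x⁻ = (5.1309) → reset → x⁺ = (3.9313), jump to mode 0
Mode 0: guard c·x = -1.1493 hit at Δt = 1.3588 (t = 2.0248), x⁻ = (1.1493) → reset → x⁺ = (1.5097), jump to mode 1
Mode 1: flow for 0.3490 to horizon, guard not reached → x = (2.1704)

1 0.6660 1->0
2 2.0248 0->1
final: 1 2.1704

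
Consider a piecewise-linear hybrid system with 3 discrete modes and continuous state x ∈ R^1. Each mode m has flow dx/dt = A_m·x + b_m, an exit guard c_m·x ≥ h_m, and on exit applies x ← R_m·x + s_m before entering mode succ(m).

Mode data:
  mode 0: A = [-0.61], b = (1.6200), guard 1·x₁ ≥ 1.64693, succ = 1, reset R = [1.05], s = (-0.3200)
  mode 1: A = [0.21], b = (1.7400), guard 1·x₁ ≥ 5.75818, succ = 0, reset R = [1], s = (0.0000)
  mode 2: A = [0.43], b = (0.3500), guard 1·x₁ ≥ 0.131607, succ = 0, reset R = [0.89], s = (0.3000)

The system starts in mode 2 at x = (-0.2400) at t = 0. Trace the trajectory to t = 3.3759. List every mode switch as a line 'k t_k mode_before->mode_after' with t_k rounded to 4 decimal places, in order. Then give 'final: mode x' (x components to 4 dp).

Mode 2: guard c·x = 0.1316 hit at Δt = 1.1610 (t = 1.1610), x⁻ = (0.1316) → reset → x⁺ = (0.4171), jump to mode 0
Mode 0: guard c·x = 1.6469 hit at Δt = 1.3067 (t = 2.4677), x⁻ = (1.6469) → reset → x⁺ = (1.4093), jump to mode 1
Mode 1: flow for 0.9082 to horizon, guard not reached → x = (3.4464)

1 1.1610 2->0
2 2.4677 0->1
final: 1 3.4464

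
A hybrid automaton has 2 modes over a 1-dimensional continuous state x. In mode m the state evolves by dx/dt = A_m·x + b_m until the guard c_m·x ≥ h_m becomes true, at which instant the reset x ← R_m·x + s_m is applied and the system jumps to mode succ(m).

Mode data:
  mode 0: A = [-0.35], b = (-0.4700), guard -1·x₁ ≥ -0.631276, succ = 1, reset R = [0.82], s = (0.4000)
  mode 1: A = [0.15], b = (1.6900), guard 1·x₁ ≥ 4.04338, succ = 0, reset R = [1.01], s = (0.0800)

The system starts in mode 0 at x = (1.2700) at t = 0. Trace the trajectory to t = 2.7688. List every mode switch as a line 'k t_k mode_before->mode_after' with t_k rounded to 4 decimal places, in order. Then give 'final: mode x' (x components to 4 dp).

Mode 0: guard c·x = -0.6313 hit at Δt = 0.8009 (t = 0.8009), x⁻ = (0.6313) → reset → x⁺ = (0.9176), jump to mode 1
Mode 1: guard c·x = 4.0434 hit at Δt = 1.5224 (t = 2.3233), x⁻ = (4.0434) → reset → x⁺ = (4.1638), jump to mode 0
Mode 0: flow for 0.4455 to horizon, guard not reached → x = (3.3688)

1 0.8009 0->1
2 2.3233 1->0
final: 0 3.3688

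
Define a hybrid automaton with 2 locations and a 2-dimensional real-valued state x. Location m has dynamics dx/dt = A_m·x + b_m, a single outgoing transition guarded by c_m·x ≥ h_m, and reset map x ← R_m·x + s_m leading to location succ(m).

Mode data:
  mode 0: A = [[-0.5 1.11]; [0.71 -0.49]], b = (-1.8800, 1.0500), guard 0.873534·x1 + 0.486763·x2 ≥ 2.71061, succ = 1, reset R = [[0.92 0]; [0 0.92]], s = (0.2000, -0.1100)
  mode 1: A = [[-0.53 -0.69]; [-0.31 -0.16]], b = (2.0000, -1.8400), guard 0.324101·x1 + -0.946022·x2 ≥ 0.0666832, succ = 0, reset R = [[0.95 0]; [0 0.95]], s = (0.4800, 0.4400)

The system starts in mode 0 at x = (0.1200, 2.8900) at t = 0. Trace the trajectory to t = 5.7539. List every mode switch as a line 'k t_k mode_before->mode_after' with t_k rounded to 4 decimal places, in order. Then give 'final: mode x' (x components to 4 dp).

1 1.2848 0->1
2 2.1838 1->0
3 4.1761 0->1
4 4.9739 1->0
final: 0 1.3310 2.0373

Mode 0: guard c·x = 2.7106 hit at Δt = 1.2848 (t = 1.2848), x⁻ = (1.3685, 3.1127) → reset → x⁺ = (1.4590, 2.7537), jump to mode 1
Mode 1: guard c·x = 0.0667 hit at Δt = 0.8990 (t = 2.1838), x⁻ = (1.5954, 0.4761) → reset → x⁺ = (1.9957, 0.8923), jump to mode 0
Mode 0: guard c·x = 2.7106 hit at Δt = 1.9923 (t = 4.1761), x⁻ = (1.4926, 2.8901) → reset → x⁺ = (1.5732, 2.5489), jump to mode 1
Mode 1: guard c·x = 0.0667 hit at Δt = 0.7978 (t = 4.9739), x⁻ = (1.6866, 0.5073) → reset → x⁺ = (2.0823, 0.9220), jump to mode 0
Mode 0: flow for 0.7800 to horizon, guard not reached → x = (1.3310, 2.0373)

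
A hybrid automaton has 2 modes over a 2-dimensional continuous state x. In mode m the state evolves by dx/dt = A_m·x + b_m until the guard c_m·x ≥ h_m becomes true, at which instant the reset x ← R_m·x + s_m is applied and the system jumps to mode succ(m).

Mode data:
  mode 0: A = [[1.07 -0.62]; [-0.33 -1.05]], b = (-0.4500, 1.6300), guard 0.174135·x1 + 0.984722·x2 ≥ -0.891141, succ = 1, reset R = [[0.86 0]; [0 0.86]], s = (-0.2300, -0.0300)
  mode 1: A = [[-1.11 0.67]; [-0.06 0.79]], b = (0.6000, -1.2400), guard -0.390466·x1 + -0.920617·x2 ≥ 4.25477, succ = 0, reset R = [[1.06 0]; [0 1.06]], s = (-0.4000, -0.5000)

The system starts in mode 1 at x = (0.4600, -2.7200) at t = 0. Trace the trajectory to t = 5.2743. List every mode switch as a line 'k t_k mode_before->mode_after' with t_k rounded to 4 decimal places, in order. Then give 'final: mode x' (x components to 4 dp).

Mode 1: guard c·x = 4.2548 hit at Δt = 0.4337 (t = 0.4337), x⁻ = (-0.3441, -4.4757) → reset → x⁺ = (-0.7647, -5.2443), jump to mode 0
Mode 0: guard c·x = -0.8911 hit at Δt = 0.9466 (t = 1.3803), x⁻ = (0.2864, -0.9556) → reset → x⁺ = (0.0163, -0.8518), jump to mode 1
Mode 1: guard c·x = 4.2548 hit at Δt = 1.1247 (t = 2.5050), x⁻ = (-0.7628, -4.2981) → reset → x⁺ = (-1.2086, -5.0560), jump to mode 0
Mode 0: guard c·x = -0.8911 hit at Δt = 0.9458 (t = 3.4508), x⁻ = (-1.1342, -0.7044) → reset → x⁺ = (-1.2054, -0.6358), jump to mode 1
Mode 1: guard c·x = 4.2548 hit at Δt = 1.2374 (t = 4.6882), x⁻ = (-1.0373, -4.1817) → reset → x⁺ = (-1.4996, -4.9326), jump to mode 0
Mode 0: flow for 0.5861 to horizon, guard not reached → x = (-1.4841, -1.7507)

1 0.4337 1->0
2 1.3803 0->1
3 2.5050 1->0
4 3.4508 0->1
5 4.6882 1->0
final: 0 -1.4841 -1.7507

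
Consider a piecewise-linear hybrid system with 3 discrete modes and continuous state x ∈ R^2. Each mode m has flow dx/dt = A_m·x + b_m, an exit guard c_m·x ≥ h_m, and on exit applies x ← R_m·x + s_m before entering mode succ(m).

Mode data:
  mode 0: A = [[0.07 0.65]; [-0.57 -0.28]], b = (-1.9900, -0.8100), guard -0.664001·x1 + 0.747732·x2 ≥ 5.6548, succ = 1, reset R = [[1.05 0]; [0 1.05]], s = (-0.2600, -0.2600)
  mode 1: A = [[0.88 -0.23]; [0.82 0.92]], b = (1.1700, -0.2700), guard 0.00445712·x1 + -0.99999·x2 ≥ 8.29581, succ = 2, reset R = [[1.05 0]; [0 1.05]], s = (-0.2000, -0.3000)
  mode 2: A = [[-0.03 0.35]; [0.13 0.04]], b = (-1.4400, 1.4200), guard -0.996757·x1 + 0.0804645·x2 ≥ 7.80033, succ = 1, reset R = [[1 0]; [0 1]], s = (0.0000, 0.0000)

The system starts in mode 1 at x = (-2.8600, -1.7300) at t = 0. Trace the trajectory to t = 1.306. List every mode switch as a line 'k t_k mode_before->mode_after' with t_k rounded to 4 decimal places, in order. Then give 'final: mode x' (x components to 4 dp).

Mode 1: guard c·x = 8.2958 hit at Δt = 0.9306 (t = 0.9306), x⁻ = (-3.4474, -8.3113) → reset → x⁺ = (-3.8198, -9.0268), jump to mode 2
Mode 2: flow for 0.3754 to horizon, guard not reached → x = (-5.4818, -8.8550)

1 0.9306 1->2
final: 2 -5.4818 -8.8550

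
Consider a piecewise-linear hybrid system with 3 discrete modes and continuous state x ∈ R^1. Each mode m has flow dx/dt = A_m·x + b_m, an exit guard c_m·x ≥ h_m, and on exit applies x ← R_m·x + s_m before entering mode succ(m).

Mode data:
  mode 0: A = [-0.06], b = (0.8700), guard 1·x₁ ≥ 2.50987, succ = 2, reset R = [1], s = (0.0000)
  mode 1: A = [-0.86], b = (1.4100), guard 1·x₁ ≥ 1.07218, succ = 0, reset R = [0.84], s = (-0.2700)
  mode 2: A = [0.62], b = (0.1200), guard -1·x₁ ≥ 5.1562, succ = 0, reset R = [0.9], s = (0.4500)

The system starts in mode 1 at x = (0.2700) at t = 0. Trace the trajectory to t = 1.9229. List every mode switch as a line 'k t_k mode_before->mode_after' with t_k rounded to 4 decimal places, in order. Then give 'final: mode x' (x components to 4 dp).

1 1.0247 1->0
final: 0 1.3583

Mode 1: guard c·x = 1.0722 hit at Δt = 1.0247 (t = 1.0247), x⁻ = (1.0722) → reset → x⁺ = (0.6306), jump to mode 0
Mode 0: flow for 0.8982 to horizon, guard not reached → x = (1.3583)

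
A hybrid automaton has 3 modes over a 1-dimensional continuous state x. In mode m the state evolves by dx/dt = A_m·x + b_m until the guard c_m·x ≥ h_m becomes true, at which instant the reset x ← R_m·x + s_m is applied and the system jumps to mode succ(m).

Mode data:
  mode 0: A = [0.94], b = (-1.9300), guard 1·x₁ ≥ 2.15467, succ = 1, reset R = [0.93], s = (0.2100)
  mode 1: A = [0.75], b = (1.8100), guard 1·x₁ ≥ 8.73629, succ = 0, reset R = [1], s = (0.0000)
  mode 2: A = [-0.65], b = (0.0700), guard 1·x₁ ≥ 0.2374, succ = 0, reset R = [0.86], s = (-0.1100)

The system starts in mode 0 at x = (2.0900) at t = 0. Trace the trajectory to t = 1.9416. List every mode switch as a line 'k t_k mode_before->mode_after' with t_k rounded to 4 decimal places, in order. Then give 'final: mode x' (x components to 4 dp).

Mode 0: guard c·x = 2.1547 hit at Δt = 1.0788 (t = 1.0788), x⁻ = (2.1547) → reset → x⁺ = (2.2138), jump to mode 1
Mode 1: flow for 0.8628 to horizon, guard not reached → x = (6.4242)

1 1.0788 0->1
final: 1 6.4242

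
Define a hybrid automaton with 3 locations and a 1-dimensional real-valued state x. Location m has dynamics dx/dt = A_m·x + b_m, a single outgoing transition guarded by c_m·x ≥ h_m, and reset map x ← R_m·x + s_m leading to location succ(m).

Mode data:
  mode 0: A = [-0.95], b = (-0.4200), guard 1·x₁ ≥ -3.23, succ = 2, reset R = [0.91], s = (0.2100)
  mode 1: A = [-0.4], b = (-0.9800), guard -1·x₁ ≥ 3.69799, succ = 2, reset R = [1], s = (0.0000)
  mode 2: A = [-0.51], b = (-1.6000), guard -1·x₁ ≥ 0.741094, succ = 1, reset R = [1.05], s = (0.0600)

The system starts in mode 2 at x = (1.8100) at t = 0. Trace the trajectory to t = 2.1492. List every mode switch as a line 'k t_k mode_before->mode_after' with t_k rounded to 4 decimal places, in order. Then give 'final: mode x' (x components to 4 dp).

Mode 2: guard c·x = 0.7411 hit at Δt = 1.4215 (t = 1.4215), x⁻ = (-0.7411) → reset → x⁺ = (-0.7181), jump to mode 1
Mode 1: flow for 0.7277 to horizon, guard not reached → x = (-1.1555)

1 1.4215 2->1
final: 1 -1.1555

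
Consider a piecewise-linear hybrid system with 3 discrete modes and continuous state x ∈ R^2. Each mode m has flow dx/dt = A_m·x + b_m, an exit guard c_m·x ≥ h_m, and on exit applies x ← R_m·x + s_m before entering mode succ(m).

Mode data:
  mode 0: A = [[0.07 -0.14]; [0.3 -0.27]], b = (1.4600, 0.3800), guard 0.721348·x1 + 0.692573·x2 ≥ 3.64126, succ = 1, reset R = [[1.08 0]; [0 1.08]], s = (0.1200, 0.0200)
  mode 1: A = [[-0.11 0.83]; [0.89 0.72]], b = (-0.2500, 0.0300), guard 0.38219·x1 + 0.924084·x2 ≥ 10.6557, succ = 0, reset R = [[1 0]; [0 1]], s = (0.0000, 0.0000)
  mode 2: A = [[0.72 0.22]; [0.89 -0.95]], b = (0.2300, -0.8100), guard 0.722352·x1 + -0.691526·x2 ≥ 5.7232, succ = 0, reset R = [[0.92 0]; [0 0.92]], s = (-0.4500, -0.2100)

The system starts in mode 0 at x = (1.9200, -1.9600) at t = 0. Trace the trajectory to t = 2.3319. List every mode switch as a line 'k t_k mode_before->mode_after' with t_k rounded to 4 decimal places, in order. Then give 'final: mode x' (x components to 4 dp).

1 1.5090 0->1
final: 1 6.5034 6.3351

Mode 0: guard c·x = 3.6413 hit at Δt = 1.5090 (t = 1.5090), x⁻ = (4.6379, 0.4270) → reset → x⁺ = (5.1289, 0.4812), jump to mode 1
Mode 1: flow for 0.8229 to horizon, guard not reached → x = (6.5034, 6.3351)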